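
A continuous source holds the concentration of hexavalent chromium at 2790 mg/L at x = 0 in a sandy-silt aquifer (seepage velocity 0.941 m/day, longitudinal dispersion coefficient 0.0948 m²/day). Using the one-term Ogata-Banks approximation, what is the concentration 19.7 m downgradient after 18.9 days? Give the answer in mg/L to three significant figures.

For a continuous step input, C/C₀ ≈ ½·erfc((x−vt)/(2√(Dt))).
vt = 0.941 × 18.9 = 17.7849 m and 2√(Dt) = 2√(0.0948 × 18.9) = 2.677 m.
Argument (x−vt)/(2√(Dt)) = (19.7 − 17.7849)/2.677 = 0.7154; ½·erfc(0.7154) = 0.1558.
C = 2790 × 0.1558 = 435 mg/L.

435 mg/L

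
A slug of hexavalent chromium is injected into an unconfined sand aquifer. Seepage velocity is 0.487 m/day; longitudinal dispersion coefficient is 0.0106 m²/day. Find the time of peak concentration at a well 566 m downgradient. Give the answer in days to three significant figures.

1160 days

For the 1D instantaneous-source solution, setting ∂C/∂t = 0 at fixed x gives v²t² + 2Dt − x² = 0, so t = (√(D² + v²x²) − D)/v².
√(D² + v²x²) = √(0.0106² + 0.487² × 566²) = 275.6; v² = 0.237169.
t = (275.6 − 0.0106)/0.237169 = 1160 days (vs. the pure-advection estimate x/v = 1160 d).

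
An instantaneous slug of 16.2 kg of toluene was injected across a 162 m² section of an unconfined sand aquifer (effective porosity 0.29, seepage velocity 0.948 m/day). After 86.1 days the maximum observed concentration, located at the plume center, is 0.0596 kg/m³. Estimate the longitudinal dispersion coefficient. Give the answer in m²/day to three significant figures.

At the plume center C_max = M/(n_e·A·√(4πDt)), so D = M²/(4πt·(n_e·A·C_max)²).
n_e·A·C_max = 0.29 × 162 × 0.0596 = 2.800 kg/m.
D = 16.2²/(4π × 86.1 × 2.800²) = 0.0309 m²/day.

0.0309 m²/day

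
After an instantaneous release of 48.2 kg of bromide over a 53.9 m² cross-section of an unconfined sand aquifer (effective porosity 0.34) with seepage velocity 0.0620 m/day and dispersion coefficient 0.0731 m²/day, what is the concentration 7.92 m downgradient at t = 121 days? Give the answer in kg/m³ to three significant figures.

For an instantaneous plane source, C(x,t) = M/(n_e·A·√(4πDt)) · exp(−(x−vt)²/(4Dt)), with n_e·A the pore (flow) area.
Plume center vt = 0.0620 × 121 = 7.502 m, so the well at 7.92 m is 0.418 m downgradient of the peak.
√(4πDt) = 10.54 m, giving peak height M/(n_e·A·√(4πDt)) = 48.2/(0.34 × 53.9 × 10.54) = 0.2495 kg/m³.
(x−vt)²/(4Dt) = (0.418)²/(4 × 0.0731 × 121) = 0.004938; exp(−0.004938) = 0.9951.
C = 0.2495 × 0.9951 = 0.248 kg/m³.

0.248 kg/m³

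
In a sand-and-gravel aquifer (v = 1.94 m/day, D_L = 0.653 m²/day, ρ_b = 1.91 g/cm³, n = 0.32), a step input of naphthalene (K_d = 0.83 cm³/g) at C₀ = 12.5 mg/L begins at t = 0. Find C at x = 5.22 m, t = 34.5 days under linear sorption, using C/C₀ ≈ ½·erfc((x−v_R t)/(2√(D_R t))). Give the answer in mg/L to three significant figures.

12.3 mg/L

Retardation factor R = 1 + ρ_b·K_d/n = 1 + 1.91 × 0.83/0.32 = 5.954.
Sorption retards both mechanisms: v_R = v/R = 0.3258 m/day, D_R = D/R = 0.1097 m²/day.
v_R·t = 0.3258 × 34.5 = 11.2401 m; 2√(D_R t) = 3.891 m; argument = (5.22 − 11.2401)/3.891 = -1.547.
C = C₀ × ½·erfc(-1.547) = 12.5 × 0.9857 = 12.3 mg/L.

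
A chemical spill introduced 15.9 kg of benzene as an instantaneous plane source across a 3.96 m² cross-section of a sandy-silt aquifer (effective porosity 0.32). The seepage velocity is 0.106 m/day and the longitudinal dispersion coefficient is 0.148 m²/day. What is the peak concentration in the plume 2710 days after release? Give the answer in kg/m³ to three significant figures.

0.177 kg/m³

The peak of an instantaneous 1D plume sits at x = vt; there the Gaussian factor is 1 and C_max = M/(n_e·A·√(4πDt)), where n_e·A is the pore area the mass is dissolved in.
√(4πDt) = √(4π × 0.148 × 2710) = 70.99 m, so C_max = 15.9/(0.32 × 3.96 × 70.99) = 0.177 kg/m³.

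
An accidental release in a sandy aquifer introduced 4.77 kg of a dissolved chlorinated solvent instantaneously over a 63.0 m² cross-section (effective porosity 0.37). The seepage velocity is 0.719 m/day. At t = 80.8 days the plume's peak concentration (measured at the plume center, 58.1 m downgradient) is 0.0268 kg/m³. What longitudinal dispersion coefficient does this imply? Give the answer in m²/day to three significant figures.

At the plume center C_max = M/(n_e·A·√(4πDt)), so D = M²/(4πt·(n_e·A·C_max)²).
n_e·A·C_max = 0.37 × 63.0 × 0.0268 = 0.6247 kg/m.
D = 4.77²/(4π × 80.8 × 0.6247²) = 0.0574 m²/day.

0.0574 m²/day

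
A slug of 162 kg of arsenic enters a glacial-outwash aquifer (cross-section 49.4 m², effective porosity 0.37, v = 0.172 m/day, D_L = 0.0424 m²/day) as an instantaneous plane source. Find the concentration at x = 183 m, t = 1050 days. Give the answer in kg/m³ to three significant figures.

0.363 kg/m³

For an instantaneous plane source, C(x,t) = M/(n_e·A·√(4πDt)) · exp(−(x−vt)²/(4Dt)), with n_e·A the pore (flow) area.
Plume center vt = 0.172 × 1050 = 180.6 m, so the well at 183 m is 2.4 m downgradient of the peak.
√(4πDt) = 23.65 m, giving peak height M/(n_e·A·√(4πDt)) = 162/(0.37 × 49.4 × 23.65) = 0.3748 kg/m³.
(x−vt)²/(4Dt) = (2.4)²/(4 × 0.0424 × 1050) = 0.03235; exp(−0.03235) = 0.9682.
C = 0.3748 × 0.9682 = 0.363 kg/m³.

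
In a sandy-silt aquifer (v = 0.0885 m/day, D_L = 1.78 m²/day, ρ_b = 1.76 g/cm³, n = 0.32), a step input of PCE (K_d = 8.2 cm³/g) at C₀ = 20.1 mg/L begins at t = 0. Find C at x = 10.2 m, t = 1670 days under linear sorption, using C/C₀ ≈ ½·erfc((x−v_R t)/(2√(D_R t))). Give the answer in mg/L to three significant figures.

5.41 mg/L

Retardation factor R = 1 + ρ_b·K_d/n = 1 + 1.76 × 8.2/0.32 = 46.10.
Sorption retards both mechanisms: v_R = v/R = 0.001920 m/day, D_R = D/R = 0.03861 m²/day.
v_R·t = 0.001920 × 1670 = 3.2064 m; 2√(D_R t) = 16.06 m; argument = (10.2 − 3.2064)/16.06 = 0.4355.
C = C₀ × ½·erfc(0.4355) = 20.1 × 0.2690 = 5.41 mg/L.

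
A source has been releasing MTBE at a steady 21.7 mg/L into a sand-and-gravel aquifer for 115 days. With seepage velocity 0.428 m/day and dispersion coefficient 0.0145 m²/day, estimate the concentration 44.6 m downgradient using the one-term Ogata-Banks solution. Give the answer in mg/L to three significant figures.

For a continuous step input, C/C₀ ≈ ½·erfc((x−vt)/(2√(Dt))).
vt = 0.428 × 115 = 49.22 m and 2√(Dt) = 2√(0.0145 × 115) = 2.583 m.
Argument (x−vt)/(2√(Dt)) = (44.6 − 49.22)/2.583 = -1.789; ½·erfc(-1.789) = 0.9943.
C = 21.7 × 0.9943 = 21.6 mg/L.

21.6 mg/L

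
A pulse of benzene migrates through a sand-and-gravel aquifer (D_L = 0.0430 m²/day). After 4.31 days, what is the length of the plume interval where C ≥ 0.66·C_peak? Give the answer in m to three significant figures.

1.11 m

The plume is Gaussian with σ = √(2Dt) = √(2 × 0.0430 × 4.31) = 0.6088 m.
C/C_peak = exp(−Δx²/(2σ²)) = 0.66 ⇒ Δx = σ·√(−2 ln 0.66) = 0.6088 × 0.9116 = 0.5550 m.
Width = 2Δx = 1.11 m.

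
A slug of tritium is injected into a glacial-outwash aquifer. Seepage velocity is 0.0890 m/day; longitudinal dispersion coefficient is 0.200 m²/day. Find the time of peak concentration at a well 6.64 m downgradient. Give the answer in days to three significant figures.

For the 1D instantaneous-source solution, setting ∂C/∂t = 0 at fixed x gives v²t² + 2Dt − x² = 0, so t = (√(D² + v²x²) − D)/v².
√(D² + v²x²) = √(0.200² + 0.0890² × 6.64²) = 0.6239; v² = 0.007921.
t = (0.6239 − 0.200)/0.007921 = 53.5 days (vs. the pure-advection estimate x/v = 74.6 d).

53.5 days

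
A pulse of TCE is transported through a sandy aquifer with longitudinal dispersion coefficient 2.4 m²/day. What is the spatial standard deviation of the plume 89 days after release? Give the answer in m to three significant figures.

Dispersive spreading gives a Gaussian with σ² = 2Dt; advection only shifts the center.
σ = √(2 × 2.4 × 89) = 20.7 m.

20.7 m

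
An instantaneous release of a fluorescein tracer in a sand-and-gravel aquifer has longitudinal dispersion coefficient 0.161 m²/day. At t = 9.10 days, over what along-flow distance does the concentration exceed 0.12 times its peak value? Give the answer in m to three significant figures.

7.05 m

The plume is Gaussian with σ = √(2Dt) = √(2 × 0.161 × 9.10) = 1.712 m.
C/C_peak = exp(−Δx²/(2σ²)) = 0.12 ⇒ Δx = σ·√(−2 ln 0.12) = 1.712 × 2.059 = 3.525 m.
Width = 2Δx = 7.05 m.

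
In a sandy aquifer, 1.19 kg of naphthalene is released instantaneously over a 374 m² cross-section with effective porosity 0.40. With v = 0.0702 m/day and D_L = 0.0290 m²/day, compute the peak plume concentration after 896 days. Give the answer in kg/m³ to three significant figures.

0.000440 kg/m³

The peak of an instantaneous 1D plume sits at x = vt; there the Gaussian factor is 1 and C_max = M/(n_e·A·√(4πDt)), where n_e·A is the pore area the mass is dissolved in.
√(4πDt) = √(4π × 0.0290 × 896) = 18.07 m, so C_max = 1.19/(0.40 × 374 × 18.07) = 0.000440 kg/m³.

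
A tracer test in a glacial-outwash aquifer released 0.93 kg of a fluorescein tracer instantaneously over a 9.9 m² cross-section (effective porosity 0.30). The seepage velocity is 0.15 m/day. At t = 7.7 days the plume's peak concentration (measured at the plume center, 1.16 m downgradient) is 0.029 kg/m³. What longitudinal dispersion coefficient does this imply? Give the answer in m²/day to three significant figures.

At the plume center C_max = M/(n_e·A·√(4πDt)), so D = M²/(4πt·(n_e·A·C_max)²).
n_e·A·C_max = 0.30 × 9.9 × 0.029 = 0.08613 kg/m.
D = 0.93²/(4π × 7.7 × 0.08613²) = 1.20 m²/day.

1.20 m²/day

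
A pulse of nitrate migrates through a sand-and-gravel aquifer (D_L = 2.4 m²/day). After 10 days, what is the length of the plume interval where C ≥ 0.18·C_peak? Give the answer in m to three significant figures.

25.7 m

The plume is Gaussian with σ = √(2Dt) = √(2 × 2.4 × 10) = 6.928 m.
C/C_peak = exp(−Δx²/(2σ²)) = 0.18 ⇒ Δx = σ·√(−2 ln 0.18) = 6.928 × 1.852 = 12.83 m.
Width = 2Δx = 25.7 m.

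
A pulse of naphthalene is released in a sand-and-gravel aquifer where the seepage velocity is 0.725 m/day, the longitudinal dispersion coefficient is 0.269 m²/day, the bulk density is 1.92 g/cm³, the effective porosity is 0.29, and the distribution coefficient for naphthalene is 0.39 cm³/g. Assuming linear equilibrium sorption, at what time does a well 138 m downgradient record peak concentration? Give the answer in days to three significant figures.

Retardation factor R = 1 + ρ_b·K_d/n = 1 + 1.92 × 0.39/0.29 = 3.582.
Sorption retards both mechanisms: v_R = v/R = 0.2024 m/day, D_R = D/R = 0.07510 m²/day.
Peak time from v_R²t² + 2D_R t − x² = 0: t = (√(D_R² + v_R²x²) − D_R)/v_R².
√(D_R² + v_R²x²) = √(0.07510² + 0.2024² × 138²) = 27.93; v_R² = 0.04097.
t = (27.93 − 0.07510)/0.04097 = 680 days.

680 days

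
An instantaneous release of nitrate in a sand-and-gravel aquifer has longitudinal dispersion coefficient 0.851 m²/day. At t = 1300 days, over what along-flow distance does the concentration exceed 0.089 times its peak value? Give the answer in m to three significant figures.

207 m

The plume is Gaussian with σ = √(2Dt) = √(2 × 0.851 × 1300) = 47.04 m.
C/C_peak = exp(−Δx²/(2σ²)) = 0.089 ⇒ Δx = σ·√(−2 ln 0.089) = 47.04 × 2.200 = 103.5 m.
Width = 2Δx = 207 m.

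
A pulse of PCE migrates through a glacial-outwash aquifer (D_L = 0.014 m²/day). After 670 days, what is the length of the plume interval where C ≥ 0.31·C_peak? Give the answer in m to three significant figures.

The plume is Gaussian with σ = √(2Dt) = √(2 × 0.014 × 670) = 4.331 m.
C/C_peak = exp(−Δx²/(2σ²)) = 0.31 ⇒ Δx = σ·√(−2 ln 0.31) = 4.331 × 1.530 = 6.626 m.
Width = 2Δx = 13.3 m.

13.3 m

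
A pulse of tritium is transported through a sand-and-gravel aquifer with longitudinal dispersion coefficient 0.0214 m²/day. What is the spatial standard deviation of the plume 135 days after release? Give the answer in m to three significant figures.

Dispersive spreading gives a Gaussian with σ² = 2Dt; advection only shifts the center.
σ = √(2 × 0.0214 × 135) = 2.40 m.

2.40 m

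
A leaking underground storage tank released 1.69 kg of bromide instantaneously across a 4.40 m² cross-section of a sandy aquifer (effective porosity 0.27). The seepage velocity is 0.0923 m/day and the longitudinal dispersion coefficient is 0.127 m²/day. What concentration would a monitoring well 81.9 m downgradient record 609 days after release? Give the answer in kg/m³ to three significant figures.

For an instantaneous plane source, C(x,t) = M/(n_e·A·√(4πDt)) · exp(−(x−vt)²/(4Dt)), with n_e·A the pore (flow) area.
Plume center vt = 0.0923 × 609 = 56.2107 m, so the well at 81.9 m is 25.6893 m downgradient of the peak.
√(4πDt) = 31.18 m, giving peak height M/(n_e·A·√(4πDt)) = 1.69/(0.27 × 4.40 × 31.18) = 0.04562 kg/m³.
(x−vt)²/(4Dt) = (25.6893)²/(4 × 0.127 × 609) = 2.133; exp(−2.133) = 0.1185.
C = 0.04562 × 0.1185 = 0.00541 kg/m³.

0.00541 kg/m³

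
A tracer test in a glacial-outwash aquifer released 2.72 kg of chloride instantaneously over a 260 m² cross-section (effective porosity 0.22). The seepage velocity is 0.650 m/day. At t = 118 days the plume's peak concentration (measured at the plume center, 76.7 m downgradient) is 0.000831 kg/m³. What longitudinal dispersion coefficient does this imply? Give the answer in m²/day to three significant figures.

At the plume center C_max = M/(n_e·A·√(4πDt)), so D = M²/(4πt·(n_e·A·C_max)²).
n_e·A·C_max = 0.22 × 260 × 0.000831 = 0.04753 kg/m.
D = 2.72²/(4π × 118 × 0.04753²) = 2.21 m²/day.

2.21 m²/day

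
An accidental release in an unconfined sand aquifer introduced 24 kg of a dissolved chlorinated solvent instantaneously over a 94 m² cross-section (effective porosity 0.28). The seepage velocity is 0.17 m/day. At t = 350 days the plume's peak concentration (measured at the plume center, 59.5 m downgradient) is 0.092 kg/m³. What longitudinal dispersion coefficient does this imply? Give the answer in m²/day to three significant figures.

At the plume center C_max = M/(n_e·A·√(4πDt)), so D = M²/(4πt·(n_e·A·C_max)²).
n_e·A·C_max = 0.28 × 94 × 0.092 = 2.421 kg/m.
D = 24²/(4π × 350 × 2.421²) = 0.0223 m²/day.

0.0223 m²/day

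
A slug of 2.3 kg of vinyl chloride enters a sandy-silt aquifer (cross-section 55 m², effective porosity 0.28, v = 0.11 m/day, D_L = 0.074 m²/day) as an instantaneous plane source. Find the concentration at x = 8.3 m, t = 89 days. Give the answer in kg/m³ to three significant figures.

0.0151 kg/m³

For an instantaneous plane source, C(x,t) = M/(n_e·A·√(4πDt)) · exp(−(x−vt)²/(4Dt)), with n_e·A the pore (flow) area.
Plume center vt = 0.11 × 89 = 9.79 m, so the well at 8.3 m is 1.49 m upgradient of the peak.
√(4πDt) = 9.097 m, giving peak height M/(n_e·A·√(4πDt)) = 2.3/(0.28 × 55 × 9.097) = 0.01642 kg/m³.
(x−vt)²/(4Dt) = (-1.49)²/(4 × 0.074 × 89) = 0.08427; exp(−0.08427) = 0.9192.
C = 0.01642 × 0.9192 = 0.0151 kg/m³.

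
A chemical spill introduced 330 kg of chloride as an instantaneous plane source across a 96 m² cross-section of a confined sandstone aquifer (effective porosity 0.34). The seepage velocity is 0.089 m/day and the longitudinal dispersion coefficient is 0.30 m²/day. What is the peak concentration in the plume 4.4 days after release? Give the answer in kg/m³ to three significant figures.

2.48 kg/m³

The peak of an instantaneous 1D plume sits at x = vt; there the Gaussian factor is 1 and C_max = M/(n_e·A·√(4πDt)), where n_e·A is the pore area the mass is dissolved in.
√(4πDt) = √(4π × 0.30 × 4.4) = 4.073 m, so C_max = 330/(0.34 × 96 × 4.073) = 2.48 kg/m³.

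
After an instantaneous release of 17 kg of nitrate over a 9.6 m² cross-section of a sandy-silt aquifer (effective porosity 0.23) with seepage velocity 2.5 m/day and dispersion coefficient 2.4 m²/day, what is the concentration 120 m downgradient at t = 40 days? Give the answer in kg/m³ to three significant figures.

For an instantaneous plane source, C(x,t) = M/(n_e·A·√(4πDt)) · exp(−(x−vt)²/(4Dt)), with n_e·A the pore (flow) area.
Plume center vt = 2.5 × 40 = 100 m, so the well at 120 m is 20 m downgradient of the peak.
√(4πDt) = 34.73 m, giving peak height M/(n_e·A·√(4πDt)) = 17/(0.23 × 9.6 × 34.73) = 0.2217 kg/m³.
(x−vt)²/(4Dt) = (20)²/(4 × 2.4 × 40) = 1.042; exp(−1.042) = 0.3527.
C = 0.2217 × 0.3527 = 0.0782 kg/m³.

0.0782 kg/m³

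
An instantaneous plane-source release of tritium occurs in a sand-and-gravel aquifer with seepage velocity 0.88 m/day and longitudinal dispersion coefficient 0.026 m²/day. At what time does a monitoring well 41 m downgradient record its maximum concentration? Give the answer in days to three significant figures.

For the 1D instantaneous-source solution, setting ∂C/∂t = 0 at fixed x gives v²t² + 2Dt − x² = 0, so t = (√(D² + v²x²) − D)/v².
√(D² + v²x²) = √(0.026² + 0.88² × 41²) = 36.08; v² = 0.7744.
t = (36.08 − 0.026)/0.7744 = 46.6 days (vs. the pure-advection estimate x/v = 46.6 d).

46.6 days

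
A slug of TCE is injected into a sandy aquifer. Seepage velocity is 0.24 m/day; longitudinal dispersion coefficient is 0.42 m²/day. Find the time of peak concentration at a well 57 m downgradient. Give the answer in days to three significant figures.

For the 1D instantaneous-source solution, setting ∂C/∂t = 0 at fixed x gives v²t² + 2Dt − x² = 0, so t = (√(D² + v²x²) − D)/v².
√(D² + v²x²) = √(0.42² + 0.24² × 57²) = 13.69; v² = 0.0576.
t = (13.69 − 0.42)/0.0576 = 230 days (vs. the pure-advection estimate x/v = 238 d).

230 days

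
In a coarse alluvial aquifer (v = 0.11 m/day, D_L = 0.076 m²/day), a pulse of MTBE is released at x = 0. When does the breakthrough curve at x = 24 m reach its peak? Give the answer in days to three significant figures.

212 days

For the 1D instantaneous-source solution, setting ∂C/∂t = 0 at fixed x gives v²t² + 2Dt − x² = 0, so t = (√(D² + v²x²) − D)/v².
√(D² + v²x²) = √(0.076² + 0.11² × 24²) = 2.641; v² = 0.0121.
t = (2.641 − 0.076)/0.0121 = 212 days (vs. the pure-advection estimate x/v = 218 d).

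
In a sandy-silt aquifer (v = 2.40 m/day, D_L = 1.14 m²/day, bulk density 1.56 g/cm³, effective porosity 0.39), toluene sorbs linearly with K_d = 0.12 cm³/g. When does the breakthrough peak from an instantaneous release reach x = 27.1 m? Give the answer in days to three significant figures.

Retardation factor R = 1 + ρ_b·K_d/n = 1 + 1.56 × 0.12/0.39 = 1.480.
Sorption retards both mechanisms: v_R = v/R = 1.622 m/day, D_R = D/R = 0.7703 m²/day.
Peak time from v_R²t² + 2D_R t − x² = 0: t = (√(D_R² + v_R²x²) − D_R)/v_R².
√(D_R² + v_R²x²) = √(0.7703² + 1.622² × 27.1²) = 43.96; v_R² = 2.631.
t = (43.96 − 0.7703)/2.631 = 16.4 days.

16.4 days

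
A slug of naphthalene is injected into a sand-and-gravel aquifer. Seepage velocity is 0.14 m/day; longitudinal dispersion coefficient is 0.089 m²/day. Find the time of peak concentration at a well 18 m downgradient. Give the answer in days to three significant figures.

For the 1D instantaneous-source solution, setting ∂C/∂t = 0 at fixed x gives v²t² + 2Dt − x² = 0, so t = (√(D² + v²x²) − D)/v².
√(D² + v²x²) = √(0.089² + 0.14² × 18²) = 2.522; v² = 0.0196.
t = (2.522 − 0.089)/0.0196 = 124 days (vs. the pure-advection estimate x/v = 129 d).

124 days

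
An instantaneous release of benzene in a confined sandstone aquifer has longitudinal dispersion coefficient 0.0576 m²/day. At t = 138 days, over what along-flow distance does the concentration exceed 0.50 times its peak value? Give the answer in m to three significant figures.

9.39 m

The plume is Gaussian with σ = √(2Dt) = √(2 × 0.0576 × 138) = 3.987 m.
C/C_peak = exp(−Δx²/(2σ²)) = 0.50 ⇒ Δx = σ·√(−2 ln 0.50) = 3.987 × 1.177 = 4.693 m.
Width = 2Δx = 9.39 m.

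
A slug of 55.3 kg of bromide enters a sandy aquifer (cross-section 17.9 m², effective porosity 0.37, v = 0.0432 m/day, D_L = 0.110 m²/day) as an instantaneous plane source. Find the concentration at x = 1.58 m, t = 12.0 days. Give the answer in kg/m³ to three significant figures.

For an instantaneous plane source, C(x,t) = M/(n_e·A·√(4πDt)) · exp(−(x−vt)²/(4Dt)), with n_e·A the pore (flow) area.
Plume center vt = 0.0432 × 12.0 = 0.5184 m, so the well at 1.58 m is 1.0616 m downgradient of the peak.
√(4πDt) = 4.073 m, giving peak height M/(n_e·A·√(4πDt)) = 55.3/(0.37 × 17.9 × 4.073) = 2.050 kg/m³.
(x−vt)²/(4Dt) = (1.0616)²/(4 × 0.110 × 12.0) = 0.2134; exp(−0.2134) = 0.8078.
C = 2.050 × 0.8078 = 1.66 kg/m³.

1.66 kg/m³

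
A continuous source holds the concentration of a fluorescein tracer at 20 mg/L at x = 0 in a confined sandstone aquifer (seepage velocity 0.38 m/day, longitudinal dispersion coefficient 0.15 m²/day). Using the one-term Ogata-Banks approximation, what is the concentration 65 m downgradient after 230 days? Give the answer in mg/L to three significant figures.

19.9 mg/L

For a continuous step input, C/C₀ ≈ ½·erfc((x−vt)/(2√(Dt))).
vt = 0.38 × 230 = 87.4 m and 2√(Dt) = 2√(0.15 × 230) = 11.75 m.
Argument (x−vt)/(2√(Dt)) = (65 − 87.4)/11.75 = -1.906; ½·erfc(-1.906) = 0.9965.
C = 20 × 0.9965 = 19.9 mg/L.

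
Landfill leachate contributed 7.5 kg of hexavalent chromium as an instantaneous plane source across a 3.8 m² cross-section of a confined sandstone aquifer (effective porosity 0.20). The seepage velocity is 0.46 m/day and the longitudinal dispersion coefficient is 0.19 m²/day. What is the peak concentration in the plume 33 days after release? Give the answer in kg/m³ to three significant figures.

The peak of an instantaneous 1D plume sits at x = vt; there the Gaussian factor is 1 and C_max = M/(n_e·A·√(4πDt)), where n_e·A is the pore area the mass is dissolved in.
√(4πDt) = √(4π × 0.19 × 33) = 8.876 m, so C_max = 7.5/(0.20 × 3.8 × 8.876) = 1.11 kg/m³.

1.11 kg/m³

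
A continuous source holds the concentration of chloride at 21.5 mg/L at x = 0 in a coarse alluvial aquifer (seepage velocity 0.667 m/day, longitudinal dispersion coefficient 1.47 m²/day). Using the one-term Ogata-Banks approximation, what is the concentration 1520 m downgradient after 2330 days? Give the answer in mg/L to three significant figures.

For a continuous step input, C/C₀ ≈ ½·erfc((x−vt)/(2√(Dt))).
vt = 0.667 × 2330 = 1554.11 m and 2√(Dt) = 2√(1.47 × 2330) = 117.0 m.
Argument (x−vt)/(2√(Dt)) = (1520 − 1554.11)/117.0 = -0.2915; ½·erfc(-0.2915) = 0.6599.
C = 21.5 × 0.6599 = 14.2 mg/L.

14.2 mg/L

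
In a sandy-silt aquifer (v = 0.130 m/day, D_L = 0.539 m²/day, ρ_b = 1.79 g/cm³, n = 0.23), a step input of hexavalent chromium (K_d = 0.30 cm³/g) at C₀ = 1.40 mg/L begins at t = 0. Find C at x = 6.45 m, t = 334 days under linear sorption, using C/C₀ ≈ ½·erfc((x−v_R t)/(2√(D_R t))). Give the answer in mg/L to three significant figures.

1.03 mg/L

Retardation factor R = 1 + ρ_b·K_d/n = 1 + 1.79 × 0.30/0.23 = 3.335.
Sorption retards both mechanisms: v_R = v/R = 0.03898 m/day, D_R = D/R = 0.1616 m²/day.
v_R·t = 0.03898 × 334 = 13.01932 m; 2√(D_R t) = 14.69 m; argument = (6.45 − 13.01932)/14.69 = -0.4472.
C = C₀ × ½·erfc(-0.4472) = 1.40 × 0.7364 = 1.03 mg/L.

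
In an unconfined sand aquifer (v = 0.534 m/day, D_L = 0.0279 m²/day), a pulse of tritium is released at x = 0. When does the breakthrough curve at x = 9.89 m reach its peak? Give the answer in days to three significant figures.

For the 1D instantaneous-source solution, setting ∂C/∂t = 0 at fixed x gives v²t² + 2Dt − x² = 0, so t = (√(D² + v²x²) − D)/v².
√(D² + v²x²) = √(0.0279² + 0.534² × 9.89²) = 5.281; v² = 0.285156.
t = (5.281 − 0.0279)/0.285156 = 18.4 days (vs. the pure-advection estimate x/v = 18.5 d).

18.4 days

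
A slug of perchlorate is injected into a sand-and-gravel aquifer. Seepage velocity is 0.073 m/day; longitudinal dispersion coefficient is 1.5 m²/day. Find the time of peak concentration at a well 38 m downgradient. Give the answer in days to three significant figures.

310 days

For the 1D instantaneous-source solution, setting ∂C/∂t = 0 at fixed x gives v²t² + 2Dt − x² = 0, so t = (√(D² + v²x²) − D)/v².
√(D² + v²x²) = √(1.5² + 0.073² × 38²) = 3.154; v² = 0.005329.
t = (3.154 − 1.5)/0.005329 = 310 days (vs. the pure-advection estimate x/v = 521 d).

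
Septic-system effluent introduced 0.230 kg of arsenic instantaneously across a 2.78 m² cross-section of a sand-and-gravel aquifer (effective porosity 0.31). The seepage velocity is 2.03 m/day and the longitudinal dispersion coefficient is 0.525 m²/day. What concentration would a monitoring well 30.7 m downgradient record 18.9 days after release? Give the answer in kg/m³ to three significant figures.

0.00543 kg/m³

For an instantaneous plane source, C(x,t) = M/(n_e·A·√(4πDt)) · exp(−(x−vt)²/(4Dt)), with n_e·A the pore (flow) area.
Plume center vt = 2.03 × 18.9 = 38.367 m, so the well at 30.7 m is 7.667 m upgradient of the peak.
√(4πDt) = 11.17 m, giving peak height M/(n_e·A·√(4πDt)) = 0.230/(0.31 × 2.78 × 11.17) = 0.02389 kg/m³.
(x−vt)²/(4Dt) = (-7.667)²/(4 × 0.525 × 18.9) = 1.481; exp(−1.481) = 0.2274.
C = 0.02389 × 0.2274 = 0.00543 kg/m³.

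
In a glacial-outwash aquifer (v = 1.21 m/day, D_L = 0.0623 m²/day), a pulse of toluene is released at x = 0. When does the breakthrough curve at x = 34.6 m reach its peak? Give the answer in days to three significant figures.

For the 1D instantaneous-source solution, setting ∂C/∂t = 0 at fixed x gives v²t² + 2Dt − x² = 0, so t = (√(D² + v²x²) − D)/v².
√(D² + v²x²) = √(0.0623² + 1.21² × 34.6²) = 41.87; v² = 1.4641.
t = (41.87 − 0.0623)/1.4641 = 28.6 days (vs. the pure-advection estimate x/v = 28.6 d).

28.6 days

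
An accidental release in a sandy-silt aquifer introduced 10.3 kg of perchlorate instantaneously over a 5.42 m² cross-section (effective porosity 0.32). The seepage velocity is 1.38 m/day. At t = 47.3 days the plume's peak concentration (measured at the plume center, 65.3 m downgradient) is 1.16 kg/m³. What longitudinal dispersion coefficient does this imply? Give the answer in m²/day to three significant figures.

0.0441 m²/day

At the plume center C_max = M/(n_e·A·√(4πDt)), so D = M²/(4πt·(n_e·A·C_max)²).
n_e·A·C_max = 0.32 × 5.42 × 1.16 = 2.012 kg/m.
D = 10.3²/(4π × 47.3 × 2.012²) = 0.0441 m²/day.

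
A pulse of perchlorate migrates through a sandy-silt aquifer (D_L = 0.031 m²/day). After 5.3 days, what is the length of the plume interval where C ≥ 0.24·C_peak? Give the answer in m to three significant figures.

1.94 m

The plume is Gaussian with σ = √(2Dt) = √(2 × 0.031 × 5.3) = 0.5732 m.
C/C_peak = exp(−Δx²/(2σ²)) = 0.24 ⇒ Δx = σ·√(−2 ln 0.24) = 0.5732 × 1.689 = 0.9681 m.
Width = 2Δx = 1.94 m.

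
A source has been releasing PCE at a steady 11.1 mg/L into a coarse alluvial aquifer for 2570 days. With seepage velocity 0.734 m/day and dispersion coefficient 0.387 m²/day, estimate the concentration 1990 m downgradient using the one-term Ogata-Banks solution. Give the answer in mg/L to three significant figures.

0.112 mg/L

For a continuous step input, C/C₀ ≈ ½·erfc((x−vt)/(2√(Dt))).
vt = 0.734 × 2570 = 1886.38 m and 2√(Dt) = 2√(0.387 × 2570) = 63.07 m.
Argument (x−vt)/(2√(Dt)) = (1990 − 1886.38)/63.07 = 1.643; ½·erfc(1.643) = 0.01007.
C = 11.1 × 0.01007 = 0.112 mg/L.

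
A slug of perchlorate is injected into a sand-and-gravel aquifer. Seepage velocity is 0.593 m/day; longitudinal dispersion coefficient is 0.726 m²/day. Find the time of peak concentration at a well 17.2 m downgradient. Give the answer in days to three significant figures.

For the 1D instantaneous-source solution, setting ∂C/∂t = 0 at fixed x gives v²t² + 2Dt − x² = 0, so t = (√(D² + v²x²) − D)/v².
√(D² + v²x²) = √(0.726² + 0.593² × 17.2²) = 10.23; v² = 0.351649.
t = (10.23 − 0.726)/0.351649 = 27.0 days (vs. the pure-advection estimate x/v = 29.0 d).

27.0 days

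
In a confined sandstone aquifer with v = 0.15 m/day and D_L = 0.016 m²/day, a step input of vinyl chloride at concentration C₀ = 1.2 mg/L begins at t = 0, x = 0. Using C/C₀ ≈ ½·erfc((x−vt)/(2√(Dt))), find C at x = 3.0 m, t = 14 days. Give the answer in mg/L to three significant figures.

0.107 mg/L

For a continuous step input, C/C₀ ≈ ½·erfc((x−vt)/(2√(Dt))).
vt = 0.15 × 14 = 2.1 m and 2√(Dt) = 2√(0.016 × 14) = 0.9466 m.
Argument (x−vt)/(2√(Dt)) = (3.0 − 2.1)/0.9466 = 0.9508; ½·erfc(0.9508) = 0.08937.
C = 1.2 × 0.08937 = 0.107 mg/L.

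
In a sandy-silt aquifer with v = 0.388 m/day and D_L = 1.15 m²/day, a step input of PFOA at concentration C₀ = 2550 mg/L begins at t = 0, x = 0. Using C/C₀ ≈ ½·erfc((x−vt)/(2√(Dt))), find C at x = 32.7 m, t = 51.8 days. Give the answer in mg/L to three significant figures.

For a continuous step input, C/C₀ ≈ ½·erfc((x−vt)/(2√(Dt))).
vt = 0.388 × 51.8 = 20.0984 m and 2√(Dt) = 2√(1.15 × 51.8) = 15.44 m.
Argument (x−vt)/(2√(Dt)) = (32.7 − 20.0984)/15.44 = 0.8162; ½·erfc(0.8162) = 0.1242.
C = 2550 × 0.1242 = 317 mg/L.

317 mg/L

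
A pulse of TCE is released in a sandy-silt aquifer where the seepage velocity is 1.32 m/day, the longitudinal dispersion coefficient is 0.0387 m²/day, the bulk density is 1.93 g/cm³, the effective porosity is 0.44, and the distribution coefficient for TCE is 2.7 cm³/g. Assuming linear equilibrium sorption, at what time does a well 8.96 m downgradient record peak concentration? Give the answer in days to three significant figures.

86.9 days

Retardation factor R = 1 + ρ_b·K_d/n = 1 + 1.93 × 2.7/0.44 = 12.84.
Sorption retards both mechanisms: v_R = v/R = 0.1028 m/day, D_R = D/R = 0.003014 m²/day.
Peak time from v_R²t² + 2D_R t − x² = 0: t = (√(D_R² + v_R²x²) − D_R)/v_R².
√(D_R² + v_R²x²) = √(0.003014² + 0.1028² × 8.96²) = 0.9211; v_R² = 0.01057.
t = (0.9211 − 0.003014)/0.01057 = 86.9 days.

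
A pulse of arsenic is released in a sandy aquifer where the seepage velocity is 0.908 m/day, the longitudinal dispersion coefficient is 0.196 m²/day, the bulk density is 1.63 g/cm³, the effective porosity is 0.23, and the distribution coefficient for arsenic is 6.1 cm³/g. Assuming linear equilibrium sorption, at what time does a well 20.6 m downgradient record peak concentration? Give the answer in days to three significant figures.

Retardation factor R = 1 + ρ_b·K_d/n = 1 + 1.63 × 6.1/0.23 = 44.23.
Sorption retards both mechanisms: v_R = v/R = 0.02053 m/day, D_R = D/R = 0.004431 m²/day.
Peak time from v_R²t² + 2D_R t − x² = 0: t = (√(D_R² + v_R²x²) − D_R)/v_R².
√(D_R² + v_R²x²) = √(0.004431² + 0.02053² × 20.6²) = 0.4229; v_R² = 0.0004215.
t = (0.4229 − 0.004431)/0.0004215 = 993 days.

993 days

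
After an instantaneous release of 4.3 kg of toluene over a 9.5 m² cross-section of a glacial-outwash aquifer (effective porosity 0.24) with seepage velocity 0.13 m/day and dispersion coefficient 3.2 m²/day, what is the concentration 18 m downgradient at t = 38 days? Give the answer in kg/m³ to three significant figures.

For an instantaneous plane source, C(x,t) = M/(n_e·A·√(4πDt)) · exp(−(x−vt)²/(4Dt)), with n_e·A the pore (flow) area.
Plume center vt = 0.13 × 38 = 4.94 m, so the well at 18 m is 13.06 m downgradient of the peak.
√(4πDt) = 39.09 m, giving peak height M/(n_e·A·√(4πDt)) = 4.3/(0.24 × 9.5 × 39.09) = 0.04825 kg/m³.
(x−vt)²/(4Dt) = (13.06)²/(4 × 3.2 × 38) = 0.3507; exp(−0.3507) = 0.7042.
C = 0.04825 × 0.7042 = 0.0340 kg/m³.

0.0340 kg/m³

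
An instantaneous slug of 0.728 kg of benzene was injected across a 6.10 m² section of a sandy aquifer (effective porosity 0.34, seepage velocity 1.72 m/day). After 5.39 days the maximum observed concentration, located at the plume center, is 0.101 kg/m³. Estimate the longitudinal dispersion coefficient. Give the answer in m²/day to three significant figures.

At the plume center C_max = M/(n_e·A·√(4πDt)), so D = M²/(4πt·(n_e·A·C_max)²).
n_e·A·C_max = 0.34 × 6.10 × 0.101 = 0.2095 kg/m.
D = 0.728²/(4π × 5.39 × 0.2095²) = 0.178 m²/day.

0.178 m²/day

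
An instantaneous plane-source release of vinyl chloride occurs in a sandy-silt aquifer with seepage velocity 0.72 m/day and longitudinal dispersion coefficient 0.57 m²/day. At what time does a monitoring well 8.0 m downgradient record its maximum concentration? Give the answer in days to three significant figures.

10.1 days

For the 1D instantaneous-source solution, setting ∂C/∂t = 0 at fixed x gives v²t² + 2Dt − x² = 0, so t = (√(D² + v²x²) − D)/v².
√(D² + v²x²) = √(0.57² + 0.72² × 8.0²) = 5.788; v² = 0.5184.
t = (5.788 − 0.57)/0.5184 = 10.1 days (vs. the pure-advection estimate x/v = 11.1 d).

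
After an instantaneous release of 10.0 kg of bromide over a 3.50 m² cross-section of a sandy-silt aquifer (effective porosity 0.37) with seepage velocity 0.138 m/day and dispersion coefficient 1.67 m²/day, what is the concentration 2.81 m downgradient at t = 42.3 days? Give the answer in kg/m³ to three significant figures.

For an instantaneous plane source, C(x,t) = M/(n_e·A·√(4πDt)) · exp(−(x−vt)²/(4Dt)), with n_e·A the pore (flow) area.
Plume center vt = 0.138 × 42.3 = 5.8374 m, so the well at 2.81 m is 3.0274 m upgradient of the peak.
√(4πDt) = 29.79 m, giving peak height M/(n_e·A·√(4πDt)) = 10.0/(0.37 × 3.50 × 29.79) = 0.2592 kg/m³.
(x−vt)²/(4Dt) = (-3.0274)²/(4 × 1.67 × 42.3) = 0.03244; exp(−0.03244) = 0.9681.
C = 0.2592 × 0.9681 = 0.251 kg/m³.

0.251 kg/m³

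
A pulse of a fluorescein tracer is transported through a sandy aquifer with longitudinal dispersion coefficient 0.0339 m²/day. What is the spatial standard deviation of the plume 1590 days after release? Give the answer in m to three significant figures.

Dispersive spreading gives a Gaussian with σ² = 2Dt; advection only shifts the center.
σ = √(2 × 0.0339 × 1590) = 10.4 m.

10.4 m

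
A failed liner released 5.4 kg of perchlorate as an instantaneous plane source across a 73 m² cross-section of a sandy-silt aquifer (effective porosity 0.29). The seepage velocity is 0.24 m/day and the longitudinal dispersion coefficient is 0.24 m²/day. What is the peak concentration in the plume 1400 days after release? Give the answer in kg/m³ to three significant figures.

The peak of an instantaneous 1D plume sits at x = vt; there the Gaussian factor is 1 and C_max = M/(n_e·A·√(4πDt)), where n_e·A is the pore area the mass is dissolved in.
√(4πDt) = √(4π × 0.24 × 1400) = 64.98 m, so C_max = 5.4/(0.29 × 73 × 64.98) = 0.00393 kg/m³.

0.00393 kg/m³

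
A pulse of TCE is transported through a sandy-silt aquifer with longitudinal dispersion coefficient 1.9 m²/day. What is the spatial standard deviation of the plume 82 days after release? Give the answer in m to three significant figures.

Dispersive spreading gives a Gaussian with σ² = 2Dt; advection only shifts the center.
σ = √(2 × 1.9 × 82) = 17.7 m.

17.7 m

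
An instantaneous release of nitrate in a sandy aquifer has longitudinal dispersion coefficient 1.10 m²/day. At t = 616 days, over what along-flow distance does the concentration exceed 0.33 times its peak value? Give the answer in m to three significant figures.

110 m

The plume is Gaussian with σ = √(2Dt) = √(2 × 1.10 × 616) = 36.81 m.
C/C_peak = exp(−Δx²/(2σ²)) = 0.33 ⇒ Δx = σ·√(−2 ln 0.33) = 36.81 × 1.489 = 54.81 m.
Width = 2Δx = 110 m.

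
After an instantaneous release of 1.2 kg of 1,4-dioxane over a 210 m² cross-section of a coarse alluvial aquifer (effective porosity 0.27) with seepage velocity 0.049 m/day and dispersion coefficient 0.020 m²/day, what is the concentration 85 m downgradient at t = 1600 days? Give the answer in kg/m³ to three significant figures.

For an instantaneous plane source, C(x,t) = M/(n_e·A·√(4πDt)) · exp(−(x−vt)²/(4Dt)), with n_e·A the pore (flow) area.
Plume center vt = 0.049 × 1600 = 78.4 m, so the well at 85 m is 6.6 m downgradient of the peak.
√(4πDt) = 20.05 m, giving peak height M/(n_e·A·√(4πDt)) = 1.2/(0.27 × 210 × 20.05) = 0.001056 kg/m³.
(x−vt)²/(4Dt) = (6.6)²/(4 × 0.020 × 1600) = 0.3403; exp(−0.3403) = 0.7116.
C = 0.001056 × 0.7116 = 0.000751 kg/m³.

0.000751 kg/m³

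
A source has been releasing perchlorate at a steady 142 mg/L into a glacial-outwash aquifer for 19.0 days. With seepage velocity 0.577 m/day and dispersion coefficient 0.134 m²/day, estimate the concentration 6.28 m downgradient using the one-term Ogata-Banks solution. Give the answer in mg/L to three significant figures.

139 mg/L

For a continuous step input, C/C₀ ≈ ½·erfc((x−vt)/(2√(Dt))).
vt = 0.577 × 19.0 = 10.963 m and 2√(Dt) = 2√(0.134 × 19.0) = 3.191 m.
Argument (x−vt)/(2√(Dt)) = (6.28 − 10.963)/3.191 = -1.468; ½·erfc(-1.468) = 0.9811.
C = 142 × 0.9811 = 139 mg/L.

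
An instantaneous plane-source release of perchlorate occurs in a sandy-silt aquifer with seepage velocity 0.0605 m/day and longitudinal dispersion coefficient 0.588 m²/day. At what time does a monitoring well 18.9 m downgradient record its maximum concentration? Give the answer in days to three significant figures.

For the 1D instantaneous-source solution, setting ∂C/∂t = 0 at fixed x gives v²t² + 2Dt − x² = 0, so t = (√(D² + v²x²) − D)/v².
√(D² + v²x²) = √(0.588² + 0.0605² × 18.9²) = 1.286; v² = 0.00366025.
t = (1.286 − 0.588)/0.00366025 = 191 days (vs. the pure-advection estimate x/v = 312 d).

191 days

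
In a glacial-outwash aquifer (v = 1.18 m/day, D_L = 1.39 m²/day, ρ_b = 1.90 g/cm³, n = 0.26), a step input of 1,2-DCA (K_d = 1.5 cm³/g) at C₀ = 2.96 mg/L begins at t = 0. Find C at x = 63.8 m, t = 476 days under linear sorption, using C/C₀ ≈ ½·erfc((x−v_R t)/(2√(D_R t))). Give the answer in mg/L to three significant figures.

0.162 mg/L

Retardation factor R = 1 + ρ_b·K_d/n = 1 + 1.90 × 1.5/0.26 = 11.96.
Sorption retards both mechanisms: v_R = v/R = 0.09866 m/day, D_R = D/R = 0.1162 m²/day.
v_R·t = 0.09866 × 476 = 46.96216 m; 2√(D_R t) = 14.87 m; argument = (63.8 − 46.96216)/14.87 = 1.132.
C = C₀ × ½·erfc(1.132) = 2.96 × 0.05470 = 0.162 mg/L.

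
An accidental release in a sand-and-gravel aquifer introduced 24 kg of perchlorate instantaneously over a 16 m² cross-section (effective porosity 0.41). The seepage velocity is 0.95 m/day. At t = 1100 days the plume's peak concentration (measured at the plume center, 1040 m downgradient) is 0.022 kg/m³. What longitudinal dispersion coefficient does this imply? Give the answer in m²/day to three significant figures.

2.00 m²/day

At the plume center C_max = M/(n_e·A·√(4πDt)), so D = M²/(4πt·(n_e·A·C_max)²).
n_e·A·C_max = 0.41 × 16 × 0.022 = 0.1443 kg/m.
D = 24²/(4π × 1100 × 0.1443²) = 2.00 m²/day.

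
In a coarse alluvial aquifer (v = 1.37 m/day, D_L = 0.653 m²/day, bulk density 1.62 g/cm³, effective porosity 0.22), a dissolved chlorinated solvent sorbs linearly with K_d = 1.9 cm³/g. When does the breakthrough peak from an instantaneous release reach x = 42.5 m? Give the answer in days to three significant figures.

460 days

Retardation factor R = 1 + ρ_b·K_d/n = 1 + 1.62 × 1.9/0.22 = 14.99.
Sorption retards both mechanisms: v_R = v/R = 0.09139 m/day, D_R = D/R = 0.04356 m²/day.
Peak time from v_R²t² + 2D_R t − x² = 0: t = (√(D_R² + v_R²x²) − D_R)/v_R².
√(D_R² + v_R²x²) = √(0.04356² + 0.09139² × 42.5²) = 3.884; v_R² = 0.008352.
t = (3.884 − 0.04356)/0.008352 = 460 days.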